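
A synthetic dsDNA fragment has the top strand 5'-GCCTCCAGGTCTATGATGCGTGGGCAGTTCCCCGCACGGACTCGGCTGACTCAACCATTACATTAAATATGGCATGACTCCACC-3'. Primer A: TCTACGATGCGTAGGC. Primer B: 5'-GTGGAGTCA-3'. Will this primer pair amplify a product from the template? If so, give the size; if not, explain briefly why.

Primer A (TCTACGATGCGTAGGC) does not match the top strand, and its reverse complement GCCTACGCATCGTAGA does not match either.
With no annealing site for primer A, no amplification occurs.

No product — primer A has no binding site in the template.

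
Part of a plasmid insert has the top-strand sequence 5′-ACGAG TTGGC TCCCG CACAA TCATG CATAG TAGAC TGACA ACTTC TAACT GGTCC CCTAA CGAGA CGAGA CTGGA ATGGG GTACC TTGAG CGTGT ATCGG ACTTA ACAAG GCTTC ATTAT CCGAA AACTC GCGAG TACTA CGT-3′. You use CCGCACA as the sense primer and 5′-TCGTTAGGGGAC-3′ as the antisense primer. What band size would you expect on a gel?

51 bp

Forward primer CCGCACA is found on the top strand at positions 13–19.
The reverse primer's reverse complement is GTCCCCTAACGA, which matches the template at positions 52–63.
The product runs from position 13 to position 63, so its length is 63 − 13 + 1 = 51 bp.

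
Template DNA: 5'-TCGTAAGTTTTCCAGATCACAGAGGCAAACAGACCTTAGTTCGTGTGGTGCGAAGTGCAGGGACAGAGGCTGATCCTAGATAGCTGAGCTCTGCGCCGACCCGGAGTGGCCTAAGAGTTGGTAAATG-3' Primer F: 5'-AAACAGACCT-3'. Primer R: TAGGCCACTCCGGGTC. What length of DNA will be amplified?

87 bp

Scanning the template, AAACAGACCT occurs at positions 27–36; this primer anneals to the bottom strand there with its 3' end pointing downstream.
Reverse complement of the reverse primer: GACCCGGAGTGGCCTA. This occurs on the top strand at positions 98–113.
Product length = (reverse-primer end) − (forward-primer start) + 1 = 113 − 27 + 1 = 87 bp.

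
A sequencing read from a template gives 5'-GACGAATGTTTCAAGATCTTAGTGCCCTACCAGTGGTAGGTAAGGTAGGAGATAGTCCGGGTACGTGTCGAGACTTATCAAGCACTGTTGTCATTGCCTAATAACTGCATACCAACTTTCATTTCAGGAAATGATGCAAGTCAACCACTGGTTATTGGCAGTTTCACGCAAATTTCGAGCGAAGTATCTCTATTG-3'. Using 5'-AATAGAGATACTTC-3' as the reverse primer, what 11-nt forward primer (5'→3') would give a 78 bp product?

5'-TTTCATTTCAG-3'

The reverse primer's reverse complement GAAGTATCTCTATT matches the template at positions 181–194, so the product ends at position 194.
A 78 bp product then starts at position 194 − 78 + 1 = 117.
The forward primer is identical to the top strand there: TTTCATTTCAG.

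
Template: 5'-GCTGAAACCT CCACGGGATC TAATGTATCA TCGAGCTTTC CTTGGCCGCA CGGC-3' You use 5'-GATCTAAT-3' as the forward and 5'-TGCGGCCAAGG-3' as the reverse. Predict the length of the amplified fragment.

34 bp

The forward primer matches the template at positions 17–24.
Taking the reverse complement of TGCGGCCAAGG gives CCTTGGCCGCA, found at positions 40–50 on the template; the primer anneals here to the top strand with its 3' end pointing upstream.
Amplicon spans positions 17–50: 34 bp.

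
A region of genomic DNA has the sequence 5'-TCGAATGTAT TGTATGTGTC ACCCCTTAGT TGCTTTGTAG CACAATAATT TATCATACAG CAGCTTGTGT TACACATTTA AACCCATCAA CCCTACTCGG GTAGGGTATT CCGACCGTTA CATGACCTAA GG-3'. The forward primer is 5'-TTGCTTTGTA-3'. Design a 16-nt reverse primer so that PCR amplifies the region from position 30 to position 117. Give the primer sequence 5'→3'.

The product's 3' end on the top strand is position 117.
The reverse primer anneals to the top strand over positions 102–117, i.e. to TAGGGTATTCCGACCG.
Its sequence written 5'→3' is the reverse complement: CGGTCGGAATACCCTA.

5'-CGGTCGGAATACCCTA-3'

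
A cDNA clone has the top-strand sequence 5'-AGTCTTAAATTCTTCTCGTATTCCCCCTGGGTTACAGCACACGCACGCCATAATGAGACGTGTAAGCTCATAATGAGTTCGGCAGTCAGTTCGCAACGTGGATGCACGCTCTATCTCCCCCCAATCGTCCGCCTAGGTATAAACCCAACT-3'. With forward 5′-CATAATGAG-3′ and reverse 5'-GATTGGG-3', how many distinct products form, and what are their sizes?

Two products: 78 bp, 58 bp

The forward primer CATAATGAG matches the top strand at positions 49–57, 69–77.
The reverse primer's reverse complement is CCCAATC, matching at positions 120–126.
Each forward site pairs with the reverse site to give a product ending at position 126: sizes 78, 58 bp.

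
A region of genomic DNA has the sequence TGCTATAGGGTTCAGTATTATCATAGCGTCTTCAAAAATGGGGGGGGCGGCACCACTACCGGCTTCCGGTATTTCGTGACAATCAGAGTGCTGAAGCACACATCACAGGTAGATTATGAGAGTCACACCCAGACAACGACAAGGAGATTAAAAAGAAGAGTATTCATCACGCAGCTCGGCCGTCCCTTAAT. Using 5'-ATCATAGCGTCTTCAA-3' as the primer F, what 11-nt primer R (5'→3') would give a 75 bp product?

5'-TCAGCACTCTG-3'

The forward primer binds at positions 20–35, so a 75 bp product ends at position 20 + 75 − 1 = 94.
The reverse primer anneals to the top strand over positions 84–94, i.e. to CAGAGTGCTGA.
Its sequence written 5'→3' is the reverse complement: TCAGCACTCTG.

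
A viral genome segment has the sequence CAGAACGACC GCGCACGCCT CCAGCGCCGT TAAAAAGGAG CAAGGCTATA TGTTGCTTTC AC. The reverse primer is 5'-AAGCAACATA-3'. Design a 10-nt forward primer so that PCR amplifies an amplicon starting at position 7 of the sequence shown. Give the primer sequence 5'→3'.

5'-GACCGCGCAC-3'

The reverse primer's reverse complement TATGTTGCTT matches the template at positions 49–58; the product starts at position 7.
The forward primer is identical to the top strand over positions 7–16: GACCGCGCAC.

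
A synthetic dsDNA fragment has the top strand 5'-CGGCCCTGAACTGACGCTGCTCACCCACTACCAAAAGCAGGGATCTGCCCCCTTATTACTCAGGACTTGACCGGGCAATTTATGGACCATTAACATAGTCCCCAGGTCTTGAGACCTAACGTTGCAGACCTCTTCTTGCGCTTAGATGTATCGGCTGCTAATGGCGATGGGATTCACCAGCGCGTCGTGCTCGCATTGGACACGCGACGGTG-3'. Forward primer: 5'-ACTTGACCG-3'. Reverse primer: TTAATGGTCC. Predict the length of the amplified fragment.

Forward primer ACTTGACCG is found on the top strand at positions 65–73.
Taking the reverse complement of TTAATGGTCC gives GGACCATTAA, found at positions 84–93 on the template; the primer anneals here to the top strand with its 3' end pointing upstream.
The product runs from position 65 to position 93, so its length is 93 − 65 + 1 = 29 bp.

29 bp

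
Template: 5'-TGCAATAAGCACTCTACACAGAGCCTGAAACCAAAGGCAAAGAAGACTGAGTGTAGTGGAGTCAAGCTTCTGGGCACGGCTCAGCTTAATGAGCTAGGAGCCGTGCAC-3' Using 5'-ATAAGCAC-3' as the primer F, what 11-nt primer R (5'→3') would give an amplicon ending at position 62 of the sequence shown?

5'-ACTCCACTACA-3'

The forward primer binds at positions 5–12; the product's 3' end on the top strand is position 62.
The reverse primer anneals to the top strand over positions 52–62, i.e. to TGTAGTGGAGT.
Its sequence written 5'→3' is the reverse complement: ACTCCACTACA.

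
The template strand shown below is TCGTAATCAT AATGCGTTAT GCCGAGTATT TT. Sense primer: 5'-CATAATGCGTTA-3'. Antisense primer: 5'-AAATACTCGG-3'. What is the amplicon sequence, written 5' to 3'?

The forward primer matches the template at positions 8–19.
Reverse complement of the reverse primer: CCGAGTATTT. This occurs on the top strand at positions 22–31.
The product is the template from position 8 through 31 (24 bp).

5'-CATAATGCGTTATGCCGAGTATTT-3'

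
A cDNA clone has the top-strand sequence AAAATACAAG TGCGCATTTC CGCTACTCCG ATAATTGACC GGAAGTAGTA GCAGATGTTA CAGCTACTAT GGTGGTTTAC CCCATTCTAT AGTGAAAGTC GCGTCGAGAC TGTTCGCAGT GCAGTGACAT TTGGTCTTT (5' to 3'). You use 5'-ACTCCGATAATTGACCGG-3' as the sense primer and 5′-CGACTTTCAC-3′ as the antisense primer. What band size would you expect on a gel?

Scanning the template, ACTCCGATAATTGACCGG occurs at positions 25–42; this primer anneals to the bottom strand there with its 3' end pointing downstream.
Reverse complement of the reverse primer: GTGAAAGTCG. This occurs on the top strand at positions 92–101.
Product length = (reverse-primer end) − (forward-primer start) + 1 = 101 − 25 + 1 = 77 bp.

77 bp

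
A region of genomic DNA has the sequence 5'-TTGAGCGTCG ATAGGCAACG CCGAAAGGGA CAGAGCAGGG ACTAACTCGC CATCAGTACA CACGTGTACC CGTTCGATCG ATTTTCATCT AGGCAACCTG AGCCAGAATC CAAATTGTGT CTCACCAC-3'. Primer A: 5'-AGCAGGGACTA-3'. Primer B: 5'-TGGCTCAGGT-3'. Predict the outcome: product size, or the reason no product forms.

Primer A (AGCAGGGACTA) matches the top strand at positions 34–44; it acts as a forward primer.
Primer B's reverse complement is ACCTGAGCCA, matching the top strand at positions 96–105; it acts as a reverse primer.
The 3' ends face each other across positions 34–105, giving a 72 bp product.

Yes — a 72 bp product.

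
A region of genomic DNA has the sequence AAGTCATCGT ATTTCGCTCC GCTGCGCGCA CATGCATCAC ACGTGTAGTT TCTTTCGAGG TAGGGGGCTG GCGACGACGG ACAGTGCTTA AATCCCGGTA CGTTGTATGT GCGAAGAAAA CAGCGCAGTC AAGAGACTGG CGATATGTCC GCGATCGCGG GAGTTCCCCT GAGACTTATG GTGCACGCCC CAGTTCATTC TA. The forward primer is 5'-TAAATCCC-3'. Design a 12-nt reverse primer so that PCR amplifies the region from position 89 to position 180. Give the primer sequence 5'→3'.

The product's 3' end on the top strand is position 180.
The reverse primer anneals to the top strand over positions 169–180, i.e. to CTGAGACTTATG.
Its sequence written 5'→3' is the reverse complement: CATAAGTCTCAG.

5'-CATAAGTCTCAG-3'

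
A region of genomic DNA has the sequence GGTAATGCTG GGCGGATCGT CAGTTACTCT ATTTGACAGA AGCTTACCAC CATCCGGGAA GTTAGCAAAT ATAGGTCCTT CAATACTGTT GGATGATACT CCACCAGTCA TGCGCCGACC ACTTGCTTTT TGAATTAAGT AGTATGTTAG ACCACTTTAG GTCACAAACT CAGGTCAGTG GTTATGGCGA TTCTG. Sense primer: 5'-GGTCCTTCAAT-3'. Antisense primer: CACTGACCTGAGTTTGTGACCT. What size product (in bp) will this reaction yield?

The forward primer matches the template at positions 74–84.
The reverse primer's reverse complement is AGGTCACAAACTCAGGTCAGTG, which matches the template at positions 159–180.
The product runs from position 74 to position 180, so its length is 180 − 74 + 1 = 107 bp.

107 bp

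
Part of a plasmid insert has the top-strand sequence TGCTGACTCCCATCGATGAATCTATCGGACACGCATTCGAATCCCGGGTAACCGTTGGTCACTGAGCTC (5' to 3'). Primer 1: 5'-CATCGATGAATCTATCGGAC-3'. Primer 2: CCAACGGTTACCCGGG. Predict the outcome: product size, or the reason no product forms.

Yes — a 48 bp product.

Primer 1 (CATCGATGAATCTATCGGAC) matches the top strand at positions 11–30; it acts as a forward primer.
Primer 2's reverse complement is CCCGGGTAACCGTTGG, matching the top strand at positions 43–58; it acts as a reverse primer.
The 3' ends face each other across positions 11–58, giving a 48 bp product.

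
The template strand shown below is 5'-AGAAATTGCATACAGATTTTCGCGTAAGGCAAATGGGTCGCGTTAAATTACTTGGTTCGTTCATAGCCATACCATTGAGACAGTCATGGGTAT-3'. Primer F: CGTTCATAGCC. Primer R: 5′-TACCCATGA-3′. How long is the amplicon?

35 bp

Forward primer CGTTCATAGCC is found on the top strand at positions 58–68.
Taking the reverse complement of TACCCATGA gives TCATGGGTA, found at positions 84–92 on the template; the primer anneals here to the top strand with its 3' end pointing upstream.
The product runs from position 58 to position 92, so its length is 92 − 58 + 1 = 35 bp.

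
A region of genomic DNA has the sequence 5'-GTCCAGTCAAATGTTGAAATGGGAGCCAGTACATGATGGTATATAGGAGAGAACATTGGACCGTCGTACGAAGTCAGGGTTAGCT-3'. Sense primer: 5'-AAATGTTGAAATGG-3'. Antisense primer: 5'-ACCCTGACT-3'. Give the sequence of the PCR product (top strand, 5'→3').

Scanning the template, AAATGTTGAAATGG occurs at positions 9–22; this primer anneals to the bottom strand there with its 3' end pointing downstream.
The reverse primer's reverse complement is AGTCAGGGT, which matches the template at positions 72–80.
The product is the template from position 9 through 80 (72 bp).

5'-AAATGTTGAAATGGGAGCCAGTACATGATGGTATATAGGAGAGAACATTGGACCGTCGTACGAAGTCAGGGT-3'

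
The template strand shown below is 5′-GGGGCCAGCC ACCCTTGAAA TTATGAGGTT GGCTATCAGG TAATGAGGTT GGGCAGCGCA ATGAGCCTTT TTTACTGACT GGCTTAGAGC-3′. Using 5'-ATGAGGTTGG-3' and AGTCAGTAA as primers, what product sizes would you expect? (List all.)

The forward primer ATGAGGTTGG matches the top strand at positions 23–32, 43–52.
The reverse primer's reverse complement is TTACTGACT, matching at positions 72–80.
Each forward site pairs with the reverse site to give a product ending at position 80: sizes 58, 38 bp.

58 bp, 38 bp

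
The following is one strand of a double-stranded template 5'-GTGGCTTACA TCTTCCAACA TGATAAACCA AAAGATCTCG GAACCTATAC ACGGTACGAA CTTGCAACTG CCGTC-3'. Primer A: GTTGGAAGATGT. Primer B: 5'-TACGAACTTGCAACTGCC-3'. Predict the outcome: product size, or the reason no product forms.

Primer A (GTTGGAAGATGT) has reverse complement ACATCTTCCAAC, which matches the top strand at positions 8–19; primer A anneals to the top strand there with its 3' end pointing upstream toward position 8.
Primer B (TACGAACTTGCAACTGCC) matches the top strand directly at positions 55–72; it anneals to the bottom strand with its 3' end pointing downstream toward position 72.
The 3' ends diverge (primer A extends toward position 1, primer B toward position 75), so the primers never converge on a shared product.

No product — the primers' 3' ends point away from each other.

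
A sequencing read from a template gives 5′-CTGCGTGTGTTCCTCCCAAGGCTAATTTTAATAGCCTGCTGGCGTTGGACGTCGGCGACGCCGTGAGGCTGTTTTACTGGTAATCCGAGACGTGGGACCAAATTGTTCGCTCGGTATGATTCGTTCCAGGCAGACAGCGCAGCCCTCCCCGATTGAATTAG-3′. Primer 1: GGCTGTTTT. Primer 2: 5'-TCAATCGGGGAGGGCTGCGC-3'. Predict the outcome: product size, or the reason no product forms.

Yes — a 90 bp product.

Primer 1 (GGCTGTTTT) matches the top strand at positions 67–75; it acts as a forward primer.
Primer 2's reverse complement is GCGCAGCCCTCCCCGATTGA, matching the top strand at positions 137–156; it acts as a reverse primer.
The 3' ends face each other across positions 67–156, giving a 90 bp product.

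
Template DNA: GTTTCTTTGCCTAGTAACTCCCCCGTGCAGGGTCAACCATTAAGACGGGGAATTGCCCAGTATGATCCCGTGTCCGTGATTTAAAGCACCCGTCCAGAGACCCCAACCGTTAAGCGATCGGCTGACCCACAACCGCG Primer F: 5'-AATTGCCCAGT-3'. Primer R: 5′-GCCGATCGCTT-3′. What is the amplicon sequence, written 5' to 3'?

5'-AATTGCCCAGTATGATCCCGTGTCCGTGATTTAAAGCACCCGTCCAGAGACCCCAACCGTTAAGCGATCGGC-3'

Scanning the template, AATTGCCCAGT occurs at positions 51–61; this primer anneals to the bottom strand there with its 3' end pointing downstream.
Taking the reverse complement of GCCGATCGCTT gives AAGCGATCGGC, found at positions 112–122 on the template; the primer anneals here to the top strand with its 3' end pointing upstream.
The product is the template from position 51 through 122 (72 bp).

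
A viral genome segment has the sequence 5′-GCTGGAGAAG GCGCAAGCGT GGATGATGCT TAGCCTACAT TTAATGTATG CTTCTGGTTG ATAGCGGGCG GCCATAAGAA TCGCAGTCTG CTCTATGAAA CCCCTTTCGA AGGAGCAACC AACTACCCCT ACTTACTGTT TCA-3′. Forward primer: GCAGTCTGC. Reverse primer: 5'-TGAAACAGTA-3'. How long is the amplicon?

The forward primer matches the template at positions 83–91.
Reverse complement of the reverse primer: TACTGTTTCA. This occurs on the top strand at positions 134–143.
The product runs from position 83 to position 143, so its length is 143 − 83 + 1 = 61 bp.

61 bp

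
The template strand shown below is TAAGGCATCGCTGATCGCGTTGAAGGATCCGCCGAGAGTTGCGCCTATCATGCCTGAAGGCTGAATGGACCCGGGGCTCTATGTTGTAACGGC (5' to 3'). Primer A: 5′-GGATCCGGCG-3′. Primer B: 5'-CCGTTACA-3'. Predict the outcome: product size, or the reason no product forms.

No product — primer A has no binding site in the template.

Primer A (GGATCCGGCG) does not match the top strand, and its reverse complement CGCCGGATCC does not match either.
With no annealing site for primer A, no amplification occurs.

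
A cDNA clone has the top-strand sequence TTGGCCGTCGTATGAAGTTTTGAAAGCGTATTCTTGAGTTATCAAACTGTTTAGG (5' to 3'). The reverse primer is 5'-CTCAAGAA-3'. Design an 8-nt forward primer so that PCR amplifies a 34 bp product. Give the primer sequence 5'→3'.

5'-CCGTCGTA-3'

The reverse primer's reverse complement TTCTTGAG matches the template at positions 31–38, so the product ends at position 38.
A 34 bp product then starts at position 38 − 34 + 1 = 5.
The forward primer is identical to the top strand there: CCGTCGTA.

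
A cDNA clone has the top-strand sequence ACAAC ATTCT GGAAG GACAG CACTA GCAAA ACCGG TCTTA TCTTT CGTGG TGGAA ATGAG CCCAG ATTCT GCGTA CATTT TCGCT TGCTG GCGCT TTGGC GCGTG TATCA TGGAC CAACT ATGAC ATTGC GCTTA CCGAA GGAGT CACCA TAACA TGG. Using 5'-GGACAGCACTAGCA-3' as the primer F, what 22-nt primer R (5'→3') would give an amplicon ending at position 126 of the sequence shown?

The forward primer binds at positions 15–28; the product's 3' end on the top strand is position 126.
The reverse primer anneals to the top strand over positions 105–126, i.e. to GTATCATGGACCAACTATGACA.
Its sequence written 5'→3' is the reverse complement: TGTCATAGTTGGTCCATGATAC.

5'-TGTCATAGTTGGTCCATGATAC-3'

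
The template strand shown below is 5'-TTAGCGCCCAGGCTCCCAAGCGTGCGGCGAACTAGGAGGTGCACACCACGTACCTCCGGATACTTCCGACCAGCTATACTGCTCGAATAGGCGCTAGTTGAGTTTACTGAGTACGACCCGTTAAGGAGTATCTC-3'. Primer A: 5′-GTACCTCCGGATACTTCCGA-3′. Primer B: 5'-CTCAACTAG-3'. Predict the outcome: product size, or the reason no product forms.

Primer A (GTACCTCCGGATACTTCCGA) matches the top strand at positions 50–69; it acts as a forward primer.
Primer B's reverse complement is CTAGTTGAG, matching the top strand at positions 94–102; it acts as a reverse primer.
The 3' ends face each other across positions 50–102, giving a 53 bp product.

Yes — a 53 bp product.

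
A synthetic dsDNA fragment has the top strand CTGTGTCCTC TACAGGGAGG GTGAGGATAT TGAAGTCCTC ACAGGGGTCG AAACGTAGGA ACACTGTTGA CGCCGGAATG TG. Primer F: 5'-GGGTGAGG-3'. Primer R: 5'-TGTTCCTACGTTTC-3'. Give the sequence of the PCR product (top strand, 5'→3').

The forward primer matches the template at positions 19–26.
The reverse primer's reverse complement is GAAACGTAGGAACA, which matches the template at positions 50–63.
The product is the template from position 19 through 63 (45 bp).

5'-GGGTGAGGATATTGAAGTCCTCACAGGGGTCGAAACGTAGGAACA-3'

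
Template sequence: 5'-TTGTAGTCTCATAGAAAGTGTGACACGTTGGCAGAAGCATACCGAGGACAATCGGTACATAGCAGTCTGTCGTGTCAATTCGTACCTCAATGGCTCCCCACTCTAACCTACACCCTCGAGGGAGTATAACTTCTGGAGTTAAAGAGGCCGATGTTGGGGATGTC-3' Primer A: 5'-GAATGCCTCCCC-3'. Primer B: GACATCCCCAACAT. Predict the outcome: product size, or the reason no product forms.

No product — primer A has no binding site in the template.

Primer A (GAATGCCTCCCC) does not match the top strand, and its reverse complement GGGGAGGCATTC does not match either.
With no annealing site for primer A, no amplification occurs.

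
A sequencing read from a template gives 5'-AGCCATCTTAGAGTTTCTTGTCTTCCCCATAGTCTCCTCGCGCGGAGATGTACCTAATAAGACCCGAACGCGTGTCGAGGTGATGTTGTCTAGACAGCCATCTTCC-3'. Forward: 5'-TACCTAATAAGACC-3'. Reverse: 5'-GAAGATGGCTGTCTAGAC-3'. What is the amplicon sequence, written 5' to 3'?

5'-TACCTAATAAGACCCGAACGCGTGTCGAGGTGATGTTGTCTAGACAGCCATCTTC-3'

Forward primer TACCTAATAAGACC is found on the top strand at positions 51–64.
Taking the reverse complement of GAAGATGGCTGTCTAGAC gives GTCTAGACAGCCATCTTC, found at positions 88–105 on the template; the primer anneals here to the top strand with its 3' end pointing upstream.
The product is the template from position 51 through 105 (55 bp).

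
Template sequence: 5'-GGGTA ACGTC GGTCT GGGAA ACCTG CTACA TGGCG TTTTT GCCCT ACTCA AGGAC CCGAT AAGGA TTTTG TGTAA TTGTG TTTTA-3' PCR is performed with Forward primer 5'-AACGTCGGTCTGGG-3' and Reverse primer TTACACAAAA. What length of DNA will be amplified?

Forward primer AACGTCGGTCTGGG is found on the top strand at positions 5–18.
Reverse complement of the reverse primer: TTTTGTGTAA. This occurs on the top strand at positions 66–75.
Product length = (reverse-primer end) − (forward-primer start) + 1 = 75 − 5 + 1 = 71 bp.

71 bp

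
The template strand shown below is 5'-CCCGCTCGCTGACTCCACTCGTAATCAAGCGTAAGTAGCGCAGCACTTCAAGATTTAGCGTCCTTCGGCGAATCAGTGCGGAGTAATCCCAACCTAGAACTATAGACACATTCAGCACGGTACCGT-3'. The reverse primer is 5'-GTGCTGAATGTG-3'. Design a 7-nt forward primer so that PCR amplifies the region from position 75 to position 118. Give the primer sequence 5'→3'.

5'-AGTGCGG-3'

The reverse primer's reverse complement CACATTCAGCAC matches the template at positions 107–118; the product starts at position 75.
The forward primer is identical to the top strand over positions 75–81: AGTGCGG.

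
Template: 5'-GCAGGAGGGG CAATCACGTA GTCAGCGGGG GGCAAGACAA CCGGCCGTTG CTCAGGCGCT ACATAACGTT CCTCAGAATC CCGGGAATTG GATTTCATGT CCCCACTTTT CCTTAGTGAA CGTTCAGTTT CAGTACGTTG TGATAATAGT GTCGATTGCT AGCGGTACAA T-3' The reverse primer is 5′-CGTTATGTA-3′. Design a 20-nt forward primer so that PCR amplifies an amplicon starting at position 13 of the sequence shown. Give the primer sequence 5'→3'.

The reverse primer's reverse complement TACATAACG matches the template at positions 60–68; the product starts at position 13.
The forward primer is identical to the top strand over positions 13–32: ATCACGTAGTCAGCGGGGGG.

5'-ATCACGTAGTCAGCGGGGGG-3'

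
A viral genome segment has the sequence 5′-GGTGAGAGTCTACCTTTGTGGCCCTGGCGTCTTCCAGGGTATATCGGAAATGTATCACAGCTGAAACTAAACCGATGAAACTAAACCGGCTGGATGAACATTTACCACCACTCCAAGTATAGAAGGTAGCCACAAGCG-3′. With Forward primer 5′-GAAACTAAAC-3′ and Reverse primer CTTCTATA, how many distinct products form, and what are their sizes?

The forward primer GAAACTAAAC matches the top strand at positions 63–72, 77–86.
The reverse primer's reverse complement is TATAGAAG, matching at positions 118–125.
Each forward site pairs with the reverse site to give a product ending at position 125: sizes 63, 49 bp.

Two products: 63 bp, 49 bp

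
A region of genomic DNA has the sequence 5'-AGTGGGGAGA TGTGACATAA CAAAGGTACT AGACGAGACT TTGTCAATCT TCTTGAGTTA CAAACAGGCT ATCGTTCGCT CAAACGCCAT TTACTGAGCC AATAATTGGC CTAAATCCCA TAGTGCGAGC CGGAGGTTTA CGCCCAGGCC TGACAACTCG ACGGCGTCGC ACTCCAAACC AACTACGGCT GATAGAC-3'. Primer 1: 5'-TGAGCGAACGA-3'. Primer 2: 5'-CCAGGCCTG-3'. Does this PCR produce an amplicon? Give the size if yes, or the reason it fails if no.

No product — the primers' 3' ends point away from each other.

Primer 1 (TGAGCGAACGA) has reverse complement TCGTTCGCTCA, which matches the top strand at positions 72–82; primer 1 anneals to the top strand there with its 3' end pointing upstream toward position 72.
Primer 2 (CCAGGCCTG) matches the top strand directly at positions 144–152; it anneals to the bottom strand with its 3' end pointing downstream toward position 152.
The 3' ends diverge (primer 1 extends toward position 1, primer 2 toward position 197), so the primers never converge on a shared product.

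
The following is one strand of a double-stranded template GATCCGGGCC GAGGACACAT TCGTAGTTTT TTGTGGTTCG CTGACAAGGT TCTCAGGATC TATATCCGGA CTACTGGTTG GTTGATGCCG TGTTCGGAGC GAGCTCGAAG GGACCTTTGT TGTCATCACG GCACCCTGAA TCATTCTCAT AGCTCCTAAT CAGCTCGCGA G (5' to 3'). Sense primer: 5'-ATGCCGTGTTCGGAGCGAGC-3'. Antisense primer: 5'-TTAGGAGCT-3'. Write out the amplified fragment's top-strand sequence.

Forward primer ATGCCGTGTTCGGAGCGAGC is found on the top strand at positions 85–104.
Reverse complement of the reverse primer: AGCTCCTAA. This occurs on the top strand at positions 151–159.
The product is the template from position 85 through 159 (75 bp).

5'-ATGCCGTGTTCGGAGCGAGCTCGAAGGGACCTTTGTTGTCATCACGGCACCCTGAATCATTCTCATAGCTCCTAA-3'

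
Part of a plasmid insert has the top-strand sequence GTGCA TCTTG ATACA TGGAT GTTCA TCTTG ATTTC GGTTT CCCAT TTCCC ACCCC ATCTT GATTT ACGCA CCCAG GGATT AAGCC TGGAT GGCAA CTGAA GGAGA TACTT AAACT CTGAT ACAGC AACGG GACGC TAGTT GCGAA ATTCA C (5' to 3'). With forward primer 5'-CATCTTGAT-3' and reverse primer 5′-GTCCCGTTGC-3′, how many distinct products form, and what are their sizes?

Three products: 130 bp, 110 bp, 79 bp

The forward primer CATCTTGAT matches the top strand at positions 4–12, 24–32, 55–63.
The reverse primer's reverse complement is GCAACGGGAC, matching at positions 124–133.
Each forward site pairs with the reverse site to give a product ending at position 133: sizes 130, 110, 79 bp.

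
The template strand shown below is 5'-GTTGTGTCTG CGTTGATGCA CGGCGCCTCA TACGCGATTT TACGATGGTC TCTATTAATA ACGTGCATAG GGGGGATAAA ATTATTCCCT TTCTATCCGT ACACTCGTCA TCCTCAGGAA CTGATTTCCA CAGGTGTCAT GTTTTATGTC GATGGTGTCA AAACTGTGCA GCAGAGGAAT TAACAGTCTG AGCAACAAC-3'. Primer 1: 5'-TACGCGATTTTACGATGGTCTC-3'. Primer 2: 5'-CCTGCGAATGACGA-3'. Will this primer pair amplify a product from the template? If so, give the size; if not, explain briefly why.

No product — primer 2 has no binding site in the template.

Primer 2 (CCTGCGAATGACGA) does not match the top strand, and its reverse complement TCGTCATTCGCAGG does not match either.
With no annealing site for primer 2, no amplification occurs.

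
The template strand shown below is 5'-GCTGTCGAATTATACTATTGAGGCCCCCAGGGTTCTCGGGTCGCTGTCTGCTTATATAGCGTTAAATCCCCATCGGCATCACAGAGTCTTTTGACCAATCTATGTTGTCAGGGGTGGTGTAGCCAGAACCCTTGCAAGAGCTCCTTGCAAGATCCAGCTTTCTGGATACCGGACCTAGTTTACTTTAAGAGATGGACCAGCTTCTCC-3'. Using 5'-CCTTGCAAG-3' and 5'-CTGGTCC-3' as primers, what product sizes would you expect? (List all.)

The forward primer CCTTGCAAG matches the top strand at positions 130–138, 143–151.
The reverse primer's reverse complement is GGACCAG, matching at positions 194–200.
Each forward site pairs with the reverse site to give a product ending at position 200: sizes 71, 58 bp.

71 bp, 58 bp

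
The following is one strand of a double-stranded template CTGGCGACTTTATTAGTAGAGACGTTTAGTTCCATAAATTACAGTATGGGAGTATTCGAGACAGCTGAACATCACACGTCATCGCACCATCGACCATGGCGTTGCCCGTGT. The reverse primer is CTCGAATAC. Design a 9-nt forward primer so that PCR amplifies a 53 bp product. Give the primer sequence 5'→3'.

The reverse primer's reverse complement GTATTCGAG matches the template at positions 52–60, so the product ends at position 60.
A 53 bp product then starts at position 60 − 53 + 1 = 8.
The forward primer is identical to the top strand there: CTTTATTAG.

5'-CTTTATTAG-3'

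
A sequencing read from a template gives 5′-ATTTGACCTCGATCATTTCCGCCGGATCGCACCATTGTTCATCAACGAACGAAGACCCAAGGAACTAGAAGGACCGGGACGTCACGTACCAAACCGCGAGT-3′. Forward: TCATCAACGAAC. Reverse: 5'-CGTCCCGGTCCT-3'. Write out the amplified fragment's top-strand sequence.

5'-TCATCAACGAACGAAGACCCAAGGAACTAGAAGGACCGGGACG-3'

Scanning the template, TCATCAACGAAC occurs at positions 39–50; this primer anneals to the bottom strand there with its 3' end pointing downstream.
Reverse complement of the reverse primer: AGGACCGGGACG. This occurs on the top strand at positions 70–81.
The product is the template from position 39 through 81 (43 bp).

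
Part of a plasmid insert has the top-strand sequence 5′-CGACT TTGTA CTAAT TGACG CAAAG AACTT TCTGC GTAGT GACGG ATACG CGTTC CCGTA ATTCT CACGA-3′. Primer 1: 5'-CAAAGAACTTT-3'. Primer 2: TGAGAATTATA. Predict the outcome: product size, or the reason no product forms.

No product — primer 2 has no binding site in the template.

Primer 2 (TGAGAATTATA) does not match the top strand, and its reverse complement TATAATTCTCA does not match either.
With no annealing site for primer 2, no amplification occurs.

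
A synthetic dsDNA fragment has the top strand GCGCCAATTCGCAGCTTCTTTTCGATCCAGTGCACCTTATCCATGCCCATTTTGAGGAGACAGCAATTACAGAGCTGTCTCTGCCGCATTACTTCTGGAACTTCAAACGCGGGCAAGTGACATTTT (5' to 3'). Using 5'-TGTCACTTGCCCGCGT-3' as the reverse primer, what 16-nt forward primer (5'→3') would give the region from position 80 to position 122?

The reverse primer's reverse complement ACGCGGGCAAGTGACA matches the template at positions 107–122; the product starts at position 80.
The forward primer is identical to the top strand over positions 80–95: TCTGCCGCATTACTTC.

5'-TCTGCCGCATTACTTC-3'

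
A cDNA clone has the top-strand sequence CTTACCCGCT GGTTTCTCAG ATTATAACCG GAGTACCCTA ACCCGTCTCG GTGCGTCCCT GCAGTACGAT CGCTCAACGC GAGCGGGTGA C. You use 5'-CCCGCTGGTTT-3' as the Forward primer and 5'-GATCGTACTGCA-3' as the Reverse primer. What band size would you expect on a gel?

Forward primer CCCGCTGGTTT is found on the top strand at positions 5–15.
Reverse complement of the reverse primer: TGCAGTACGATC. This occurs on the top strand at positions 60–71.
Amplicon spans positions 5–71: 67 bp.

67 bp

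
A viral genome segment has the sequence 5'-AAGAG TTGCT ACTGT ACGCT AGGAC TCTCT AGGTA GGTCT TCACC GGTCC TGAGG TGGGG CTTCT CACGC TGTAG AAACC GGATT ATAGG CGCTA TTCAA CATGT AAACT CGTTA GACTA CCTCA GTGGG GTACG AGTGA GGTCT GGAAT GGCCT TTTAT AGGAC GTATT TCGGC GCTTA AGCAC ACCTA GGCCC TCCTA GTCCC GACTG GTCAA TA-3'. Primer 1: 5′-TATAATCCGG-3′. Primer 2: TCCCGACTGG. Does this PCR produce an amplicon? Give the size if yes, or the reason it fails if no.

No product — the primers' 3' ends point away from each other.

Primer 1 (TATAATCCGG) has reverse complement CCGGATTATA, which matches the top strand at positions 79–88; primer 1 anneals to the top strand there with its 3' end pointing upstream toward position 79.
Primer 2 (TCCCGACTGG) matches the top strand directly at positions 202–211; it anneals to the bottom strand with its 3' end pointing downstream toward position 211.
The 3' ends diverge (primer 1 extends toward position 1, primer 2 toward position 217), so the primers never converge on a shared product.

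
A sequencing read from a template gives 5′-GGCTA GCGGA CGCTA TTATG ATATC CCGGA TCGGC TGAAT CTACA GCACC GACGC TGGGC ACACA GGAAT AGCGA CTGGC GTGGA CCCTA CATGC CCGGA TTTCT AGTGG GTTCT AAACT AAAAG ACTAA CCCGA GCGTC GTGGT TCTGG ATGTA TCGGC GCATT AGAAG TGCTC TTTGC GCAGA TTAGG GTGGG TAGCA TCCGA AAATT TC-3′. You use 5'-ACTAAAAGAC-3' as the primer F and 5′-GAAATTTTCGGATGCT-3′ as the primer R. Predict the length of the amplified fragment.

95 bp

Scanning the template, ACTAAAAGAC occurs at positions 118–127; this primer anneals to the bottom strand there with its 3' end pointing downstream.
The reverse primer's reverse complement is AGCATCCGAAAATTTC, which matches the template at positions 197–212.
Amplicon spans positions 118–212: 95 bp.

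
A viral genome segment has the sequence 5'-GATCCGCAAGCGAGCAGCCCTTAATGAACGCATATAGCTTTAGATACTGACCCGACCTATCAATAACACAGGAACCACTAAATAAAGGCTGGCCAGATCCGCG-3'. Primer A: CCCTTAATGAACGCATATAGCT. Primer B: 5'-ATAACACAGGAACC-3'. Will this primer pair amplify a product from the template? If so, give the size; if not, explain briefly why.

Primer A (CCCTTAATGAACGCATATAGCT) matches the top strand at positions 18–39 (3' end points downstream).
Primer B (ATAACACAGGAACC) also matches the top strand directly, at positions 63–76 — its reverse complement GGTTCCTGTGTTAT is not present.
Both primers anneal to the bottom strand with 3' ends pointing the same way, so neither can prime synthesis back toward the other.

No product — both primers anneal to the same strand and extend in the same direction.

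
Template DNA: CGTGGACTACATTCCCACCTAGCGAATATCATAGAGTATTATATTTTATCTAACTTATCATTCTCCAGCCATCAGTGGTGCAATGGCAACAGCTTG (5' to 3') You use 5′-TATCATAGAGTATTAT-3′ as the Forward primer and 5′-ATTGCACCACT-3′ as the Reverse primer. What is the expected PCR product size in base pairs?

58 bp

Forward primer TATCATAGAGTATTAT is found on the top strand at positions 27–42.
Reverse complement of the reverse primer: AGTGGTGCAAT. This occurs on the top strand at positions 74–84.
The product runs from position 27 to position 84, so its length is 84 − 27 + 1 = 58 bp.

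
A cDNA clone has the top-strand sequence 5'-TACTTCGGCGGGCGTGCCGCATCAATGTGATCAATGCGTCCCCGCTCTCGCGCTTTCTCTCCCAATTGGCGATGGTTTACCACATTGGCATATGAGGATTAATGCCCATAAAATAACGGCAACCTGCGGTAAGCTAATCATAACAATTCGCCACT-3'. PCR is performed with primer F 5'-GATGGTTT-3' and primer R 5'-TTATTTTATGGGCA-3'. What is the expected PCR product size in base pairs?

46 bp

Scanning the template, GATGGTTT occurs at positions 71–78; this primer anneals to the bottom strand there with its 3' end pointing downstream.
Taking the reverse complement of TTATTTTATGGGCA gives TGCCCATAAAATAA, found at positions 103–116 on the template; the primer anneals here to the top strand with its 3' end pointing upstream.
Product length = (reverse-primer end) − (forward-primer start) + 1 = 116 − 71 + 1 = 46 bp.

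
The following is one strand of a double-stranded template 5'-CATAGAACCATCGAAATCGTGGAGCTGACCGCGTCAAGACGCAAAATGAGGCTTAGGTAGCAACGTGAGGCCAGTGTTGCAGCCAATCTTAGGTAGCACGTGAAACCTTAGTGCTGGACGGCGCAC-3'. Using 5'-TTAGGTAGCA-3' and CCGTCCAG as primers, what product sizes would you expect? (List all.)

The forward primer TTAGGTAGCA matches the top strand at positions 53–62, 89–98.
The reverse primer's reverse complement is CTGGACGG, matching at positions 114–121.
Each forward site pairs with the reverse site to give a product ending at position 121: sizes 69, 33 bp.

69 bp, 33 bp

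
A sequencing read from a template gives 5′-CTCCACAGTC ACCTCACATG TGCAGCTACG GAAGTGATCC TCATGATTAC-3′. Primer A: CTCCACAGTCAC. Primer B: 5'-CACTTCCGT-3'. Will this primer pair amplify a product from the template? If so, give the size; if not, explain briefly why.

Primer A (CTCCACAGTCAC) matches the top strand at positions 1–12; it acts as a forward primer.
Primer B's reverse complement is ACGGAAGTG, matching the top strand at positions 28–36; it acts as a reverse primer.
The 3' ends face each other across positions 1–36, giving a 36 bp product.

Yes — a 36 bp product.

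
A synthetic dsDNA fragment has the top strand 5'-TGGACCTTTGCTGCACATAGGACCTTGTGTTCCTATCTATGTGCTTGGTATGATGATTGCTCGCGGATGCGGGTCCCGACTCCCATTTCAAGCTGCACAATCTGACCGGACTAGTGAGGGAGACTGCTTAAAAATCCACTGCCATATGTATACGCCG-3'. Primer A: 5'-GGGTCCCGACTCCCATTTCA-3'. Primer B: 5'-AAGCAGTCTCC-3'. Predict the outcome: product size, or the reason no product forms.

Yes — a 59 bp product.

Primer A (GGGTCCCGACTCCCATTTCA) matches the top strand at positions 71–90; it acts as a forward primer.
Primer B's reverse complement is GGAGACTGCTT, matching the top strand at positions 119–129; it acts as a reverse primer.
The 3' ends face each other across positions 71–129, giving a 59 bp product.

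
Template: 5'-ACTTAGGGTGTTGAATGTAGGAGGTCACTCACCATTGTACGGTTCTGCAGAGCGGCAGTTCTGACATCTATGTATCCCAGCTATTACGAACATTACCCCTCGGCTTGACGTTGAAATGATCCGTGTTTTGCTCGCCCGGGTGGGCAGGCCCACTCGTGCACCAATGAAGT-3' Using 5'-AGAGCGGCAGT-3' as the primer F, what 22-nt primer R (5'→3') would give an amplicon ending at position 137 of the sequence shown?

The forward primer binds at positions 49–59; the product's 3' end on the top strand is position 137.
The reverse primer anneals to the top strand over positions 116–137, i.e. to ATGATCCGTGTTTTGCTCGCCC.
Its sequence written 5'→3' is the reverse complement: GGGCGAGCAAAACACGGATCAT.

5'-GGGCGAGCAAAACACGGATCAT-3'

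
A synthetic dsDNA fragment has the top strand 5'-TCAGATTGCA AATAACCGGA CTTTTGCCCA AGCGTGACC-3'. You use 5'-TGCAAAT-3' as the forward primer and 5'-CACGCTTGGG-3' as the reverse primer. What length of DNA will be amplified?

30 bp

Scanning the template, TGCAAAT occurs at positions 7–13; this primer anneals to the bottom strand there with its 3' end pointing downstream.
Taking the reverse complement of CACGCTTGGG gives CCCAAGCGTG, found at positions 27–36 on the template; the primer anneals here to the top strand with its 3' end pointing upstream.
The product runs from position 7 to position 36, so its length is 36 − 7 + 1 = 30 bp.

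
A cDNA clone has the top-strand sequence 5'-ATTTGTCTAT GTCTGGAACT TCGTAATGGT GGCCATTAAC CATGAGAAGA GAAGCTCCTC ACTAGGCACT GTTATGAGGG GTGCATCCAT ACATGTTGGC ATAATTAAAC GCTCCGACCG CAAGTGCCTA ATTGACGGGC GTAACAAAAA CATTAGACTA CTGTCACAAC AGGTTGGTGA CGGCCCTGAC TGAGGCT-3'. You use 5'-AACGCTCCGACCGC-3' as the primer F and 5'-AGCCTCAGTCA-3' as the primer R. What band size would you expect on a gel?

90 bp

The forward primer matches the template at positions 108–121.
The reverse primer's reverse complement is TGACTGAGGCT, which matches the template at positions 187–197.
Product length = (reverse-primer end) − (forward-primer start) + 1 = 197 − 108 + 1 = 90 bp.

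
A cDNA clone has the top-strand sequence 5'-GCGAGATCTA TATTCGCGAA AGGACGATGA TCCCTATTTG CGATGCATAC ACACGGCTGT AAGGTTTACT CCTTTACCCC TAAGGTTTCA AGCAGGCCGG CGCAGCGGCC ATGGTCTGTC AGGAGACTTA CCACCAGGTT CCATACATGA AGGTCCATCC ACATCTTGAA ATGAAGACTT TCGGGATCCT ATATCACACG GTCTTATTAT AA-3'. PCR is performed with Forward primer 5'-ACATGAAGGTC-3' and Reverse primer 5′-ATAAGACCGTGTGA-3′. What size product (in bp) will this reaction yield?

Scanning the template, ACATGAAGGTC occurs at positions 145–155; this primer anneals to the bottom strand there with its 3' end pointing downstream.
The reverse primer's reverse complement is TCACACGGTCTTAT, which matches the template at positions 194–207.
Product length = (reverse-primer end) − (forward-primer start) + 1 = 207 − 145 + 1 = 63 bp.

63 bp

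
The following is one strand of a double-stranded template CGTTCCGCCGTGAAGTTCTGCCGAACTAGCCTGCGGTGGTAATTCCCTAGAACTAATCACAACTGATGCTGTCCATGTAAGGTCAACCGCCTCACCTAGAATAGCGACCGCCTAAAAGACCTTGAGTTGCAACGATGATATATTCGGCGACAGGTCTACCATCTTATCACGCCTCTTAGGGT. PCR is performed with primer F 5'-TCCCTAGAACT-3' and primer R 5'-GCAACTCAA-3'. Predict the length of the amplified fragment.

87 bp

Scanning the template, TCCCTAGAACT occurs at positions 44–54; this primer anneals to the bottom strand there with its 3' end pointing downstream.
Taking the reverse complement of GCAACTCAA gives TTGAGTTGC, found at positions 122–130 on the template; the primer anneals here to the top strand with its 3' end pointing upstream.
Amplicon spans positions 44–130: 87 bp.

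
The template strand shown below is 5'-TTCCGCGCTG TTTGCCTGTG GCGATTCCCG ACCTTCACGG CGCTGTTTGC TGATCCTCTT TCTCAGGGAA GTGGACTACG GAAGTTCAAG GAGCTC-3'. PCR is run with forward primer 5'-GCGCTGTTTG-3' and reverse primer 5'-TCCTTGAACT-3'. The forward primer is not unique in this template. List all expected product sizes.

88 bp, 53 bp

The forward primer GCGCTGTTTG matches the top strand at positions 5–14, 40–49.
The reverse primer's reverse complement is AGTTCAAGGA, matching at positions 83–92.
Each forward site pairs with the reverse site to give a product ending at position 92: sizes 88, 53 bp.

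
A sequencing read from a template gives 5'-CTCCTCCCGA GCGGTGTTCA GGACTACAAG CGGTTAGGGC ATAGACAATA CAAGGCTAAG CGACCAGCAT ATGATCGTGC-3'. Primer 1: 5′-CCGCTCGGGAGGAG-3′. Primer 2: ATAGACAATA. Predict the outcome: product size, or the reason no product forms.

No product — the primers' 3' ends point away from each other.

Primer 1 (CCGCTCGGGAGGAG) has reverse complement CTCCTCCCGAGCGG, which matches the top strand at positions 1–14; primer 1 anneals to the top strand there with its 3' end pointing upstream toward position 1.
Primer 2 (ATAGACAATA) matches the top strand directly at positions 41–50; it anneals to the bottom strand with its 3' end pointing downstream toward position 50.
The 3' ends diverge (primer 1 extends toward position 1, primer 2 toward position 80), so the primers never converge on a shared product.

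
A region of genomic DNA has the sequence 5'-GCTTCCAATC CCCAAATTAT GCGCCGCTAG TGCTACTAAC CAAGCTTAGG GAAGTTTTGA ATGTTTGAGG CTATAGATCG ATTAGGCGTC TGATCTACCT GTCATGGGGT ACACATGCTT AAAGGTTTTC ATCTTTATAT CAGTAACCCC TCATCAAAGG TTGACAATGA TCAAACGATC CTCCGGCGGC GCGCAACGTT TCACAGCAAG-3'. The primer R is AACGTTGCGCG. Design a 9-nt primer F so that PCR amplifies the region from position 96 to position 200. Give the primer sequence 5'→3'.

5'-TACCTGTCA-3'

The reverse primer's reverse complement CGCGCAACGTT matches the template at positions 190–200; the product starts at position 96.
The forward primer is identical to the top strand over positions 96–104: TACCTGTCA.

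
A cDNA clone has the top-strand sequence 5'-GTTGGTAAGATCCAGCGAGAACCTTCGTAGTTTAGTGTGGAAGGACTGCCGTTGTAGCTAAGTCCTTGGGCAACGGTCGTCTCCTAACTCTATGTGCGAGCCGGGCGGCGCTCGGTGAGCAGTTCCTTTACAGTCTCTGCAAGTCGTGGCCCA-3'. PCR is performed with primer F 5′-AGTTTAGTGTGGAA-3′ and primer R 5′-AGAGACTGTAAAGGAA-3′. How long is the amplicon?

110 bp

Forward primer AGTTTAGTGTGGAA is found on the top strand at positions 29–42.
The reverse primer's reverse complement is TTCCTTTACAGTCTCT, which matches the template at positions 123–138.
The product runs from position 29 to position 138, so its length is 138 − 29 + 1 = 110 bp.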